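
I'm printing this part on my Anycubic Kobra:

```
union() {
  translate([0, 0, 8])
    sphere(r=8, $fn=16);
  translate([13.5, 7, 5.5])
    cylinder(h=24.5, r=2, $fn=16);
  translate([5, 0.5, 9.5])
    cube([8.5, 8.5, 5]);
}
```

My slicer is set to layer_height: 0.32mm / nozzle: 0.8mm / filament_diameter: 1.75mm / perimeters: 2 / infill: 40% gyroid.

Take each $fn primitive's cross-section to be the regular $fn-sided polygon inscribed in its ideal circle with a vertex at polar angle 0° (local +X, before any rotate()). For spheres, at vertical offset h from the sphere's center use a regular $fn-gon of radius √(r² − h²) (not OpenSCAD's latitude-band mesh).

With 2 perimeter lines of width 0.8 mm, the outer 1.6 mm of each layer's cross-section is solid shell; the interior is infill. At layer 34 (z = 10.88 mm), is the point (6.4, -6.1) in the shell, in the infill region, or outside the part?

At z = 10.88 mm: the sphere: section is a regular 16-gon, circumradius = √(r²−h²) = √(8²−2.88²) = 7.464; the r=2 cylinder at (13.5, 7) contributes a regular 16-gon of circumradius 2; the cube at (5, 0.5) (footprint 8.5×8.5) is included at this height; Taking the union: the regions partially overlap (shared area 13.80 mm²), so overlapping operands fuse into one piece — 1 connected region. Overall, the cross-section is a single solid region. The nearest boundary edge runs (6.90, -2.86)→(5.28, -5.28); distance from the point to it = 1.39 mm. The point is not inside any of the regions above, so it lies outside the cross-section (1.39 mm from the nearest boundary).

outside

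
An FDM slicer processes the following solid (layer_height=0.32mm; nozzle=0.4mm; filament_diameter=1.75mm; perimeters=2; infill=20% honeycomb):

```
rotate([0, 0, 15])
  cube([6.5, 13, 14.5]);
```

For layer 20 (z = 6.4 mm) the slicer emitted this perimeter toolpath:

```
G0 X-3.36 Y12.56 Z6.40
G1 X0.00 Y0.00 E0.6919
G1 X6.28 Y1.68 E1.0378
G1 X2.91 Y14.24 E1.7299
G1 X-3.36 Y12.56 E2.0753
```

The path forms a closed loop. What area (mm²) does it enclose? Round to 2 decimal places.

84.47 mm²

Apply the shoelace formula to the sequence of (X, Y) vertices; enclosed area = 84.47 mm².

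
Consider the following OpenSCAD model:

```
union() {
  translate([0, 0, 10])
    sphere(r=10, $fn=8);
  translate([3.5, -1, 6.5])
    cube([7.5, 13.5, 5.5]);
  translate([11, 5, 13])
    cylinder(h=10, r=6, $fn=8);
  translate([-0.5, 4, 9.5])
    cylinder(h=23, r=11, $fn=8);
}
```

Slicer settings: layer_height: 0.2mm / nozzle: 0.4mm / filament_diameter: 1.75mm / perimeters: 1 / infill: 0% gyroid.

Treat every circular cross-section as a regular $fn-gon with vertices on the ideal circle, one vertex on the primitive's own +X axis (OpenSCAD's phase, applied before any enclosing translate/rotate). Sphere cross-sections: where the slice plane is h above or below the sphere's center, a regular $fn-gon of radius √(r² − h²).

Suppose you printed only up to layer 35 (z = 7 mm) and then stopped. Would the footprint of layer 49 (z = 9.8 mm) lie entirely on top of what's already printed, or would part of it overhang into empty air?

Compare the two slices. At z = 7: the sphere: section is a regular 8-gon, circumradius = √(r²−h²) = √(10²−3²) = 9.539 (area = (8/2)·9.539²·sin(360°/8) = 257.39 mm²); the cube at (3.5, -1) is present — its section is the full 7.5×13.5 rectangle (area 101.25 mm²); the cylinder at (11, 5) is not intersected at this z (z outside [13, 23]); the cylinder at (-0.5, 4) is absent (z outside [9.5, 32.5]); Combining (union): the regions partially overlap — summed areas 358.64 mm² minus the doubly-counted overlap 39.33 mm² gives 319.31 mm² — area = 319.31 mm². At z = 9.8: the sphere: section is a regular 8-gon, circumradius = √(r²−h²) = √(10²−0.2²) = 9.998 (area = (8/2)·9.998²·sin(360°/8) = 282.73 mm²); the cube at (3.5, -1) (footprint 7.5×13.5) is included at this height (area 101.25 mm²); the cylinder at (11, 5) does not reach this height (z outside [13, 23]); the r=11 cylinder at (-0.5, 4) contributes a regular 8-gon of circumradius 11 (area = (8/2)·11.000²·sin(360°/8) = 342.24 mm²); Taking the union: the regions partially overlap — summed areas 726.22 mm² minus the doubly-counted overlap 306.09 mm² gives 420.13 mm² — area = 420.13 mm². Checking containment: at z = 9.8 the cross-section extends beyond the z = 7 cross-section by about 100.82 mm².

part overhangs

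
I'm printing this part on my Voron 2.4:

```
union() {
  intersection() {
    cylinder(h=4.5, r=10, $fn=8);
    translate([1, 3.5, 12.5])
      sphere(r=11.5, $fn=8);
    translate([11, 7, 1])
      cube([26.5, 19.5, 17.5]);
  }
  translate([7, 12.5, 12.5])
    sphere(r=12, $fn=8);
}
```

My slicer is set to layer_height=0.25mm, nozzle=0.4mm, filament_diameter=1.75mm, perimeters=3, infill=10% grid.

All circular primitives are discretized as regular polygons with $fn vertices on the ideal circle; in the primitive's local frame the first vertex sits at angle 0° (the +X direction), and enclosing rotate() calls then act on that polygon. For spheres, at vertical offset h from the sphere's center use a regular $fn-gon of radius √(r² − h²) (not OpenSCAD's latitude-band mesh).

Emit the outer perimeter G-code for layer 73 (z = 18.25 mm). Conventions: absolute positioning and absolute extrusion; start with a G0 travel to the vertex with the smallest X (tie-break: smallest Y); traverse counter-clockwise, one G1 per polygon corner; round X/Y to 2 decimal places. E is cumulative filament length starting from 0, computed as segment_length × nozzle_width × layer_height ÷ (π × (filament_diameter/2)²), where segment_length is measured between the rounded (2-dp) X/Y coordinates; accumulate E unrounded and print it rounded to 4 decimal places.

At z = 18.25 mm: the cylinder is absent (z outside [0, 4.5]); the sphere at (1, 3.5): section is a regular 8-gon, circumradius = √(r²−h²) = √(11.5²−5.75²) = 9.959; the cube at (11, 7) is present — its section is the full 26.5×19.5 rectangle; Keeping only the common overlap: at least one operand is absent at this height, so nothing remains; the sphere at (7, 12.5): section is a regular 8-gon, circumradius = √(r²−h²) = √(12²−5.75²) = 10.533; Taking the union: only the r=12 sphere at (7, 12.5) is present, so the union is just that shape — 1 connected region. The outline is a single polygon with 8 vertices. Extrusion per mm of travel: 0.4 × 0.25 / (π × 0.875²) = 0.041575. Accumulating E over each segment gives final E = 2.6813.

G0 X-3.53 Y12.50 Z18.25
G1 X-0.45 Y5.05 E0.3352
G1 X7.00 Y1.97 E0.6703
G1 X14.45 Y5.05 E1.0055
G1 X17.53 Y12.50 E1.3406
G1 X14.45 Y19.95 E1.6758
G1 X7.00 Y23.03 E2.0110
G1 X-0.45 Y19.95 E2.3461
G1 X-3.53 Y12.50 E2.6813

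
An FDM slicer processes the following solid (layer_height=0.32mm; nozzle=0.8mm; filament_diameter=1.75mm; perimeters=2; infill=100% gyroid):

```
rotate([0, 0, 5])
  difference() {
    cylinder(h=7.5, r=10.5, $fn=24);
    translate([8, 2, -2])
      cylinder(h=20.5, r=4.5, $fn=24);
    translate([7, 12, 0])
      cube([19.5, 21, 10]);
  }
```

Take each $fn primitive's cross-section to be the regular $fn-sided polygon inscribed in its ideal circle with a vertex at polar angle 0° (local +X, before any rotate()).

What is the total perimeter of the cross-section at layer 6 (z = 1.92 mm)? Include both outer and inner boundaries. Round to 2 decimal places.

At z = 1.92 mm: the cylinder: section is a regular 24-gon, circumradius r=10.5 (perimeter = 2·24·10.500·sin(180°/24) = 65.79 mm); the r=4.5 cylinder at (8, 2) contributes a regular 24-gon of circumradius 4.5 (perimeter = 2·24·4.500·sin(180°/24) = 28.19 mm); the 19.5×21 cube at (7, 12) contributes its full rectangle (perimeter 81.00 mm); Taking the first minus the rest: starting from the r=10.5 cylinder, the r=4.5 cylinder at (8, 2) partially overlaps it — only the 47.98 mm² overlap (of its 62.89 mm²) is removed, clipping the outline; the 19.5×21 cube at (7, 12) misses the remaining region (no effect) — boundary = 73.44 mm; (rotated 5° about Z; rotation is an isometry so areas/perimeters/island counts are preserved). Overall, the cross-section is a single solid region. Total boundary length (outer) = 73.44 mm.

73.44 mm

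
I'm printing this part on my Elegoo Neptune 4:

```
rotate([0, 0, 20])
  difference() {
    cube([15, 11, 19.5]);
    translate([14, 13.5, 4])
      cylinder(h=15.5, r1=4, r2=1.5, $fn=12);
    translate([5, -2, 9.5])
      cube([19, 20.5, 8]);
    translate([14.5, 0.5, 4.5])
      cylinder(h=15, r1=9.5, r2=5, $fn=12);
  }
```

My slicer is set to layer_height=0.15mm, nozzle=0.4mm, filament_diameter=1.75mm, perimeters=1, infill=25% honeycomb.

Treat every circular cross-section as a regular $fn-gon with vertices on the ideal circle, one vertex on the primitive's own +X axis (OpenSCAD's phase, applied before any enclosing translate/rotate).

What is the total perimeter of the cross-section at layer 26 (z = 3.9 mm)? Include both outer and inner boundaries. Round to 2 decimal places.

52.00 mm

At z = 3.9 mm: the cube is present — its section is the full 15×11 rectangle (perimeter 52.00 mm); the cone at (14, 13.5) is not intersected at this z (z outside [4, 19.5]); the cube at (5, -2) is not intersected at this z (z outside [9.5, 17.5]); the cone at (14.5, 0.5) is absent (z outside [4.5, 19.5]); Subtracting the remaining from the first: none of the subtracted shapes is present at this height, so the 15×11 cube is unchanged — boundary = 52.00 mm; (whole slice rotated 20° about Z — lengths, areas and connectivity unchanged). Overall, the cross-section is a single solid region. Total boundary length (outer) = 52.00 mm.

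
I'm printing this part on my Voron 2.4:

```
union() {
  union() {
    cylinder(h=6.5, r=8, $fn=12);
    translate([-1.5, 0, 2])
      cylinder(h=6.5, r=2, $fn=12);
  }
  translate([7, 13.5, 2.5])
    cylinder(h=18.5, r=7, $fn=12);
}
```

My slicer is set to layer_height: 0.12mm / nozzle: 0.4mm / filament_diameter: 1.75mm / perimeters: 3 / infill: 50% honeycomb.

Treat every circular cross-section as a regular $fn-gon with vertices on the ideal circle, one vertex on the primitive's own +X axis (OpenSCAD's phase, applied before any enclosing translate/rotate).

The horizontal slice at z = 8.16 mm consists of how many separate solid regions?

At z = 8.16 mm: the cylinder is not intersected at this z (z outside [0, 6.5]); the r=2 cylinder at (-1.5, 0) gives a regular 12-gon of circumradius 2 (constant along its height); Taking the union: only the r=2 cylinder at (-1.5, 0) is present, so the union is just that shape — 1 connected region; the r=7 cylinder at (7, 13.5) gives a regular 12-gon of circumradius 7 (constant along its height); Combining (union): the 2 present regions are separate (no shared area or edge), so areas and boundary lengths simply add and each stays a separate island — 2 connected regions. The result has 2 disconnected regions.

2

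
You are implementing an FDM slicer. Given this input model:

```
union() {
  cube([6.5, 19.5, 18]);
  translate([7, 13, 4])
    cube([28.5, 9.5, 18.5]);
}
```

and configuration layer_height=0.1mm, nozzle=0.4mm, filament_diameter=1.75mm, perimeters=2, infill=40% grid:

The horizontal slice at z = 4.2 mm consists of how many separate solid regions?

At z = 4.2 mm: the 6.5×19.5 cube contributes its full rectangle; the cube at (7, 13) (footprint 28.5×9.5) is included at this height; Combining (union): the 2 present regions are separate (no shared area or edge), so areas and boundary lengths simply add and each stays a separate island — 2 connected regions. The result has 2 disconnected regions.

2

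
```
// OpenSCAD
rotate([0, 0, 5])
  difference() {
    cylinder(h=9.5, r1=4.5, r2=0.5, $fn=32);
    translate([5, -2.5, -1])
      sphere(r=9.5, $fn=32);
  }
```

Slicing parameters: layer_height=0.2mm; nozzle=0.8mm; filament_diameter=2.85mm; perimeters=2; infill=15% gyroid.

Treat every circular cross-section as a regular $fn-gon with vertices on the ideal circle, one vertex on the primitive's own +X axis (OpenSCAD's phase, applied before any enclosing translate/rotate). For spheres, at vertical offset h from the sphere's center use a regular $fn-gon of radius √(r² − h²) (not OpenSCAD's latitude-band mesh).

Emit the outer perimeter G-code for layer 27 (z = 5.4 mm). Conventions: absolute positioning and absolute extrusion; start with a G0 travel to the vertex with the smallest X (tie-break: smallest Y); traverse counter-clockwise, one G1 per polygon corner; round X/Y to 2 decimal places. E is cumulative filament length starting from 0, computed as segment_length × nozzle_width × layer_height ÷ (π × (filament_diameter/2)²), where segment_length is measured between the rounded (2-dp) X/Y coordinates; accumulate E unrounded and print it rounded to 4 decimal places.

G0 X-2.22 Y-0.19 Z5.40
G1 X-2.14 Y-0.62 E0.0110
G1 X-1.97 Y-1.03 E0.0221
G1 X-1.78 Y-1.33 E0.0310
G1 X-1.78 Y-1.29 E0.0320
G1 X-1.50 Y0.06 E0.0666
G1 X-0.96 Y1.32 E0.1010
G1 X-0.37 Y2.19 E0.1273
G1 X-0.62 Y2.14 E0.1337
G1 X-1.03 Y1.97 E0.1449
G1 X-1.39 Y1.74 E0.1556
G1 X-1.71 Y1.43 E0.1668
G1 X-1.95 Y1.07 E0.1776
G1 X-2.12 Y0.67 E0.1885
G1 X-2.21 Y0.24 E0.1995
G1 X-2.22 Y-0.19 E0.2103

At z = 5.4 mm: the cone contributes a regular 32-gon of circumradius 2.226 (interpolated between r1=4.5 and r2=0.5 at t=0.568); the r=9.5 sphere at (5, -2.5) slices to a regular 32-gon of circumradius 7.021 (√(r²−h²) with h=6.4 from center); After the difference (first − rest): starting from the cone, the r=9.5 sphere at (5, -2.5) partially overlaps it — only the 13.25 mm² overlap (of its 153.86 mm²) is removed, clipping the outline — 1 connected region; (rotated 5° about Z; rotation is an isometry so areas/perimeters/island counts are preserved). The outline is a single polygon with 15 vertices. Extrusion per mm of travel: 0.8 × 0.2 / (π × 1.425²) = 0.025081. Accumulating E over each segment gives final E = 0.2103.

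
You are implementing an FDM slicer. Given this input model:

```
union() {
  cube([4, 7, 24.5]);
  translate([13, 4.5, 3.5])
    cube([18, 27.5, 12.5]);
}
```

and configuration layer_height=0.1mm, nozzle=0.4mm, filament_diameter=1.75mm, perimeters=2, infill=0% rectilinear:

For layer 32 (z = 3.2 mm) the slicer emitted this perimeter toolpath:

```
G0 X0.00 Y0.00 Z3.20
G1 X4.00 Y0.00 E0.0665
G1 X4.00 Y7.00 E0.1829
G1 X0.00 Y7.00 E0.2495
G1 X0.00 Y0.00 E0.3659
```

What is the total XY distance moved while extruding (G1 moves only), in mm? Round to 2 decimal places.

22.00 mm

Sum the Euclidean lengths of each G1 segment: total = 22.00 mm.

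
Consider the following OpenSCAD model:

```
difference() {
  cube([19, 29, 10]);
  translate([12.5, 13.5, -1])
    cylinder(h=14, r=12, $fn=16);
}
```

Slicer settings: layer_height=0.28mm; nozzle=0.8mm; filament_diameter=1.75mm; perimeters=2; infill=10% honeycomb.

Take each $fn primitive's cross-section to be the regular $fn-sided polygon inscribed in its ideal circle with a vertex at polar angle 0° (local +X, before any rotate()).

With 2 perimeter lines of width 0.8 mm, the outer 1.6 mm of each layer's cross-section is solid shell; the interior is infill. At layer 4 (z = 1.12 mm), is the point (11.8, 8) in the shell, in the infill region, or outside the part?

At z = 1.12 mm: the cube is present — its section is the full 19×29 rectangle; the r=12 cylinder at (12.5, 13.5) gives a regular 16-gon of circumradius 12 (constant along its height); Subtracting the remaining from the first: starting from the 19×29 cube, the r=12 cylinder at (12.5, 13.5) partially overlaps it — only the 366.31 mm² overlap (of its 440.85 mm²) is removed, clipping the outline — 1 connected region. Overall, the cross-section is a single solid region. The nearest boundary edge runs (7.91, 2.41)→(12.50, 1.50); distance from the point to it = 6.24 mm. The point is not inside any of the regions above, so it lies outside the cross-section (6.24 mm from the nearest boundary).

outside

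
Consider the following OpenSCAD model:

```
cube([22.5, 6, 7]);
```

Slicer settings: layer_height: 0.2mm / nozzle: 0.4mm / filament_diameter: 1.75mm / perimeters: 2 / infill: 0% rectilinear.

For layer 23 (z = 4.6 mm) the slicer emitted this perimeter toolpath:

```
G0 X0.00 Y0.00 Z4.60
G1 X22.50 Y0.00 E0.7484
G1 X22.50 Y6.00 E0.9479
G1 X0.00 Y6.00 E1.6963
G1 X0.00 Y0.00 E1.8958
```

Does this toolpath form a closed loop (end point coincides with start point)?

Start point (G0): (0.00, 0.00). End point (last G1): the path returns to the start — closed.

yes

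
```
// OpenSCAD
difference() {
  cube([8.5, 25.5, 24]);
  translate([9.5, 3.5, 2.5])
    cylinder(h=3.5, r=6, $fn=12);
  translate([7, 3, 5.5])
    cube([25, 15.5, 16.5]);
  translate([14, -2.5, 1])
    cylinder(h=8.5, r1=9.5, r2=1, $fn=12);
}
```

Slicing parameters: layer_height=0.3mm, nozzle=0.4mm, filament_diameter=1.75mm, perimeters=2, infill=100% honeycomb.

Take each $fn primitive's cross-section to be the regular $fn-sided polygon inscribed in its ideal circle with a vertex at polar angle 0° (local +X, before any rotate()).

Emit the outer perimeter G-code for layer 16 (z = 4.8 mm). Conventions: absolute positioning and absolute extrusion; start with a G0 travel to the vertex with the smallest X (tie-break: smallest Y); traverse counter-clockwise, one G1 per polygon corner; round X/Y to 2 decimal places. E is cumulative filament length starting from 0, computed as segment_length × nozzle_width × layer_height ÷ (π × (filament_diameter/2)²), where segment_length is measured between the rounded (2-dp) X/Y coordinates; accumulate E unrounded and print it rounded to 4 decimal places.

At z = 4.8 mm: the cube (footprint 8.5×25.5) is included at this height; the r=6 cylinder at (9.5, 3.5) contributes a regular 12-gon of circumradius 6; the cube at (7, 3) is absent (z outside [5.5, 22]); the cone at (14, -2.5) contributes a regular 12-gon of circumradius 5.700 (interpolated between r1=9.5 and r2=1 at t=0.447); Subtracting the remaining from the first: starting from the 8.5×25.5 cube, the r=6 cylinder at (9.5, 3.5) partially overlaps it — only the 36.90 mm² overlap (of its 108.00 mm²) is removed, clipping the outline; the cone at (14, -2.5) misses the remaining region (no effect) — 1 connected region. The outline is a single polygon with 9 vertices. Extrusion per mm of travel: 0.4 × 0.3 / (π × 0.875²) = 0.049890. Accumulating E over each segment gives final E = 3.3510.

G0 X0.00 Y0.00 Z4.80
G1 X4.80 Y0.00 E0.2395
G1 X4.30 Y0.50 E0.2748
G1 X3.50 Y3.50 E0.4297
G1 X4.30 Y6.50 E0.5846
G1 X6.50 Y8.70 E0.7398
G1 X8.50 Y9.23 E0.8430
G1 X8.50 Y25.50 E1.6547
G1 X0.00 Y25.50 E2.0788
G1 X0.00 Y0.00 E3.3510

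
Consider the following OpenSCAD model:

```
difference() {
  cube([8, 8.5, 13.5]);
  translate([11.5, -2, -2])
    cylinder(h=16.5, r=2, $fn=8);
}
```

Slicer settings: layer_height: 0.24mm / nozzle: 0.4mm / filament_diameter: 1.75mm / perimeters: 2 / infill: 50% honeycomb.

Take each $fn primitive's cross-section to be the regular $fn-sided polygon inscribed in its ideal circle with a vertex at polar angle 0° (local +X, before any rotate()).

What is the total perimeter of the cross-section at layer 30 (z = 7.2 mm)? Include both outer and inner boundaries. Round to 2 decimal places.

33.00 mm

At z = 7.2 mm: the cube is present — its section is the full 8×8.5 rectangle (perimeter 33.00 mm); the r=2 cylinder at (11.5, -2) gives a regular 8-gon of circumradius 2 (constant along its height) (perimeter = 2·8·2.000·sin(180°/8) = 12.25 mm); Taking the first minus the rest: starting from the 8×8.5 cube, the r=2 cylinder at (11.5, -2) misses the remaining region (no effect) — boundary = 33.00 mm. Overall, the cross-section is a single solid region. Total boundary length (outer) = 33.00 mm.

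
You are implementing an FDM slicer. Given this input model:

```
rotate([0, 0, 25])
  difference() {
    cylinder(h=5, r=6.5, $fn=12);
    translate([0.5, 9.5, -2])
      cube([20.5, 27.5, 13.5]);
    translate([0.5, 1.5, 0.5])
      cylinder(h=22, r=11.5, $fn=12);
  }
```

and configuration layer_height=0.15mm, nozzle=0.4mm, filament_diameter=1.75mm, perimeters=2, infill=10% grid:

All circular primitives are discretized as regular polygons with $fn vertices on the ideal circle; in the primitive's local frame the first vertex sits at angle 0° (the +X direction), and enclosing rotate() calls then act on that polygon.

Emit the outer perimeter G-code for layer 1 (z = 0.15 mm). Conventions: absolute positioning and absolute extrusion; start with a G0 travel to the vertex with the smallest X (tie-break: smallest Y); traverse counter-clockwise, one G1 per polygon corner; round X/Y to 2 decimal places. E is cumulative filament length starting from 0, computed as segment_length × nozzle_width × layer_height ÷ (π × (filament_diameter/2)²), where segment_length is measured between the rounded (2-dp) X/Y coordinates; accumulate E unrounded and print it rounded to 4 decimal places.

G0 X-6.48 Y0.57 Z0.15
G1 X-5.89 Y-2.75 E0.0841
G1 X-3.73 Y-5.32 E0.1679
G1 X-0.57 Y-6.48 E0.2518
G1 X2.75 Y-5.89 E0.3359
G1 X5.32 Y-3.73 E0.4197
G1 X6.48 Y-0.57 E0.5037
G1 X5.89 Y2.75 E0.5878
G1 X3.73 Y5.32 E0.6715
G1 X0.57 Y6.48 E0.7555
G1 X-2.75 Y5.89 E0.8396
G1 X-5.32 Y3.73 E0.9233
G1 X-6.48 Y0.57 E1.0073

At z = 0.15 mm: the cylinder: section is a regular 12-gon, circumradius r=6.5; the 20.5×27.5 cube at (0.5, 9.5) contributes its full rectangle; the cylinder at (0.5, 1.5) is absent (z outside [0.5, 22.5]); After the difference (first − rest): starting from the r=6.5 cylinder, the 20.5×27.5 cube at (0.5, 9.5) misses the remaining region (no effect) — 1 connected region; (whole slice rotated 25° about Z — lengths, areas and connectivity unchanged). The outline is a single polygon with 12 vertices. Extrusion per mm of travel: 0.4 × 0.15 / (π × 0.875²) = 0.024945. Accumulating E over each segment gives final E = 1.0073.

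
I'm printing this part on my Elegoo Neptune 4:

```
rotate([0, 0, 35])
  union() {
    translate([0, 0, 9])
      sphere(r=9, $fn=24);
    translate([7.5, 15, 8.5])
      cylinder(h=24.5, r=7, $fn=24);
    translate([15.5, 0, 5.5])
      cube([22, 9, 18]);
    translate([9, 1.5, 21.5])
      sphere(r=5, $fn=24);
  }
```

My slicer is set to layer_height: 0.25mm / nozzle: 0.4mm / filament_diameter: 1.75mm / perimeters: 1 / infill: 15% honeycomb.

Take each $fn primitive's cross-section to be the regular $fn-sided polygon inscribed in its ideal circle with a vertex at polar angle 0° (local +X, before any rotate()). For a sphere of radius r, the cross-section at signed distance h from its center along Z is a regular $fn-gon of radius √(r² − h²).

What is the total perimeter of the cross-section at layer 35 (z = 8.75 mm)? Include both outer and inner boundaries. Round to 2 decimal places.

162.22 mm

At z = 8.75 mm: the r=9 sphere slices to a regular 24-gon of circumradius 8.997 (√(r²−h²) with h=0.25 from center) (perimeter = 2·24·8.997·sin(180°/24) = 56.37 mm); the cylinder at (7.5, 15): section is a regular 24-gon, circumradius r=7 (perimeter = 2·24·7.000·sin(180°/24) = 43.86 mm); the 22×9 cube at (15.5, 0) contributes its full rectangle (perimeter 62.00 mm); the sphere at (9, 1.5) is not intersected at this z (|z−center|=12.750 > r=5); Merging all regions: the 3 present regions are separate (no shared area or edge), so areas and boundary lengths simply add and each stays a separate island — boundary = 162.22 mm; (rotated 35° about Z; rotation is an isometry so areas/perimeters/island counts are preserved). Overall, the cross-section has 3 separate islands. Total boundary length (outer) = 162.22 mm.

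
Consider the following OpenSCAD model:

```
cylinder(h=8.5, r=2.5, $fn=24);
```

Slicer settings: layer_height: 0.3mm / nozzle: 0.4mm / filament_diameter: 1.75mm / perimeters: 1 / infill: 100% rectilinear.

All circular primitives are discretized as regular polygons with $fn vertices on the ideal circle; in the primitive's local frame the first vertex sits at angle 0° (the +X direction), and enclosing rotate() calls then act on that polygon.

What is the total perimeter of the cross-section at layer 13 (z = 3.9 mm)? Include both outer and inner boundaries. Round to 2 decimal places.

At z = 3.9 mm: the r=2.5 cylinder contributes a regular 24-gon of circumradius 2.5 (perimeter = 2·24·2.500·sin(180°/24) = 15.66 mm). Overall, the cross-section is a single solid region. Total boundary length (outer) = 15.66 mm.

15.66 mm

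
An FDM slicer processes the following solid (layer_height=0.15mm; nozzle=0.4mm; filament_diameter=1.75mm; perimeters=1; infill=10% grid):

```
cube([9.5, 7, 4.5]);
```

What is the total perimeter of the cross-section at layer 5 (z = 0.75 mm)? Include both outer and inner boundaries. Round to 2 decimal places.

33.00 mm

At z = 0.75 mm: the cube (footprint 9.5×7) is included at this height (perimeter 33.00 mm). Overall, the cross-section is a single solid region. Total boundary length (outer) = 33.00 mm.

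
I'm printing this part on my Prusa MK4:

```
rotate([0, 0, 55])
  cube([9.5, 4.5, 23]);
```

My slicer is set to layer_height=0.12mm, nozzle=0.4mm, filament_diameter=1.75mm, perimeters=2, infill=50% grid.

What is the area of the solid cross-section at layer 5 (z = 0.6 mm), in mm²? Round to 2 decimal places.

At z = 0.6 mm: the 9.5×4.5 cube contributes its full rectangle (area 42.75 mm²); (whole slice rotated 55° about Z — lengths, areas and connectivity unchanged). Overall, the cross-section is a single solid region. Net area = 42.75 mm².

42.75 mm²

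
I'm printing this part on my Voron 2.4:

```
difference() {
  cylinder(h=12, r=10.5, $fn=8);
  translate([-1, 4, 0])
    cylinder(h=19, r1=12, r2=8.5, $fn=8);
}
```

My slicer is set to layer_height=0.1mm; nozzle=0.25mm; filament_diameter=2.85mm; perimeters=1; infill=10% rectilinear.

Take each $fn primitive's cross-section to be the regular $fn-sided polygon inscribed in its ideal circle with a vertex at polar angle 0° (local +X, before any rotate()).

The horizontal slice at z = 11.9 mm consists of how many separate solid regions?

1

At z = 11.9 mm: the cylinder: section is a regular 8-gon, circumradius r=10.5; the cone at (-1, 4): at t=0.626 of its height the radius interpolates to r₁+(r₂−r₁)t = 9.808, giving a regular 8-gon of that circumradius; After the difference (first − rest): starting from the r=10.5 cylinder, the cone at (-1, 4) partially overlaps it — only the 212.13 mm² overlap (of its 272.08 mm²) is removed, clipping the outline — 1 connected region. The result has 1 disconnected region.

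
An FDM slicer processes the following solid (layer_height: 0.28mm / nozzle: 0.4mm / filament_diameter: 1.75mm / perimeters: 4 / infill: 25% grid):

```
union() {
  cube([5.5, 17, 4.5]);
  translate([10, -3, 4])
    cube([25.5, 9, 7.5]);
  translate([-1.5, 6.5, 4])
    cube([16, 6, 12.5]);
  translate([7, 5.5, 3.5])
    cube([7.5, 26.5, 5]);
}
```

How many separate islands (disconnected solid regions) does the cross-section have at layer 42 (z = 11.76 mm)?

At z = 11.76 mm: the cube is not intersected at this z (z outside [0, 4.5]); the cube at (10, -3) does not reach this height (z outside [4, 11.5]); the cube at (-1.5, 6.5) (footprint 16×6) is included at this height; the cube at (7, 5.5) is absent (z outside [3.5, 8.5]); Taking the union: only the 16×6 cube at (-1.5, 6.5) is present, so the union is just that shape — 1 connected region. Overall, the cross-section is a single solid region. Island count = 1.

1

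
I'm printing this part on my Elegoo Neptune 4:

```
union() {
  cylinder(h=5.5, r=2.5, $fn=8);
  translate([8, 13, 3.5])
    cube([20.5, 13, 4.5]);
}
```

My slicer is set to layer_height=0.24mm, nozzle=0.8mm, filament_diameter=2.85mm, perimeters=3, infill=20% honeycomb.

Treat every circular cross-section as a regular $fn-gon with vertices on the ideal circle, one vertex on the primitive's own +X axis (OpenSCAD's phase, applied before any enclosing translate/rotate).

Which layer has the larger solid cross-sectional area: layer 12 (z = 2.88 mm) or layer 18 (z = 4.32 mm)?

layer 18 (z = 4.32 mm)

Layer 12 (z = 2.88): the r=2.5 cylinder contributes a regular 8-gon of circumradius 2.5 (area = (8/2)·2.500²·sin(360°/8) = 17.68 mm²); the cube at (8, 13) does not reach this height (z outside [3.5, 8]); Combining (union): only the r=2.5 cylinder is present, so the union is just that shape — area = 17.68 mm². So its area = 17.68 mm². Layer 18 (z = 4.32): the cylinder: section is a regular 8-gon, circumradius r=2.5 (area = (8/2)·2.500²·sin(360°/8) = 17.68 mm²); the cube at (8, 13) (footprint 20.5×13) is included at this height (area 266.50 mm²); Combining (union): the 2 present regions are separate (no shared area or edge), so areas and boundary lengths simply add and each stays a separate island — area = 284.18 mm². So its area = 284.18 mm². Layer 18 is larger (284.18 vs 17.68 mm²).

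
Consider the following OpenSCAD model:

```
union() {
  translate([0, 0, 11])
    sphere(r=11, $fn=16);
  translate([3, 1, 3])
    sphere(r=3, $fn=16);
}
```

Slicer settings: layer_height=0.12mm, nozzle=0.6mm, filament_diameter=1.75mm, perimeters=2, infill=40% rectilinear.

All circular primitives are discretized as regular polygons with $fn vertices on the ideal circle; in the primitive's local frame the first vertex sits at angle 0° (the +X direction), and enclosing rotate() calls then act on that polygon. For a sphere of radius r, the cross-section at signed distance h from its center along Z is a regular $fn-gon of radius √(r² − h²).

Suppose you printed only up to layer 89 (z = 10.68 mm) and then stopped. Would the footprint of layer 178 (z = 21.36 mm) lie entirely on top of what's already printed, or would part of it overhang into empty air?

entirely on top

Compare the two slices. At z = 10.68: the sphere: section is a regular 16-gon, circumradius = √(r²−h²) = √(11²−0.32²) = 10.995 (area = (16/2)·10.995²·sin(360°/16) = 370.12 mm²); the sphere at (3, 1) is absent (|z−center|=7.680 > r=3); Merging all regions: only the r=11 sphere is present, so the union is just that shape — area = 370.12 mm². At z = 21.36: the r=11 sphere slices to a regular 16-gon of circumradius 3.697 (√(r²−h²) with h=10.36 from center) (area = (16/2)·3.697²·sin(360°/16) = 41.85 mm²); the sphere at (3, 1) is absent (|z−center|=18.360 > r=3); Merging all regions: only the r=11 sphere is present, so the union is just that shape — area = 41.85 mm². Checking containment: the cross-section at z = 21.36 is a subset of the cross-section at z = 10.68.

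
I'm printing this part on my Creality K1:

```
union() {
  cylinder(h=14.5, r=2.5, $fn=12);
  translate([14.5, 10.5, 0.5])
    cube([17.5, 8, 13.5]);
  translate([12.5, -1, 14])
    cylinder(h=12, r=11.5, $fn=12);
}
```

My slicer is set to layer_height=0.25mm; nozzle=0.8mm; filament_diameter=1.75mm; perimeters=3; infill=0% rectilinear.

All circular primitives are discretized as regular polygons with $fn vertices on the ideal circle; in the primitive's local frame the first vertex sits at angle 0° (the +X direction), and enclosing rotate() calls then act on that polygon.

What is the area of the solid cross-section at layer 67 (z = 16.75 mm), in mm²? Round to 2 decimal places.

396.75 mm²

At z = 16.75 mm: the cylinder is not intersected at this z (z outside [0, 14.5]); the cube at (14.5, 10.5) is not intersected at this z (z outside [0.5, 14]); the r=11.5 cylinder at (12.5, -1) gives a regular 12-gon of circumradius 11.5 (constant along its height) (area = (12/2)·11.500²·sin(360°/12) = 396.75 mm²); Merging all regions: only the r=11.5 cylinder at (12.5, -1) is present, so the union is just that shape — area = 396.75 mm². Overall, the cross-section is a single solid region. Net area = 396.75 mm².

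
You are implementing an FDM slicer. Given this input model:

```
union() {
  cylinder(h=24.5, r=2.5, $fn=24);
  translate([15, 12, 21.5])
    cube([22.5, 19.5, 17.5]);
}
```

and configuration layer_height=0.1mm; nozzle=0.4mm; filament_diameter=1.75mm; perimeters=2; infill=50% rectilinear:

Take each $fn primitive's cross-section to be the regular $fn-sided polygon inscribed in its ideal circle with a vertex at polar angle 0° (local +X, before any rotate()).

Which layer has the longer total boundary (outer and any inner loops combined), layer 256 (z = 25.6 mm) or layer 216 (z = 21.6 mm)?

layer 216 (z = 21.6 mm)

Layer 256 (z = 25.6): the cylinder is absent (z outside [0, 24.5]); the cube at (15, 12) (footprint 22.5×19.5) is included at this height (perimeter 84.00 mm); Combining (union): only the 22.5×19.5 cube at (15, 12) is present, so the union is just that shape — boundary = 84.00 mm. So its perimeter = 84.00 mm. Layer 216 (z = 21.6): the cylinder: section is a regular 24-gon, circumradius r=2.5 (perimeter = 2·24·2.500·sin(180°/24) = 15.66 mm); the cube at (15, 12) (footprint 22.5×19.5) is included at this height (perimeter 84.00 mm); Merging all regions: the 2 present regions are separate (no shared area or edge), so areas and boundary lengths simply add and each stays a separate island — boundary = 99.66 mm. So its perimeter = 99.66 mm. Layer 216 is larger (99.66 vs 84.00 mm).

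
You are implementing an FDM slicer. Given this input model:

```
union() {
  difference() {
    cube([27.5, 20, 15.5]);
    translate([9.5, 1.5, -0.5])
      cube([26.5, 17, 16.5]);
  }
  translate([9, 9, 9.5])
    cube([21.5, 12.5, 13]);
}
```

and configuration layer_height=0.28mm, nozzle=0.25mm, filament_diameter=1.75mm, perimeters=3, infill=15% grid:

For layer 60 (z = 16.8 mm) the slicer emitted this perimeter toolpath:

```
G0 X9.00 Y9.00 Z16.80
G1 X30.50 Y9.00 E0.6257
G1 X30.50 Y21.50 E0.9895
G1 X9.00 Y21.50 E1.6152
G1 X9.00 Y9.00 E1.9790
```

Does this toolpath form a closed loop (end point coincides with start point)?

yes

Start point (G0): (9.00, 9.00). End point (last G1): the path returns to the start — closed.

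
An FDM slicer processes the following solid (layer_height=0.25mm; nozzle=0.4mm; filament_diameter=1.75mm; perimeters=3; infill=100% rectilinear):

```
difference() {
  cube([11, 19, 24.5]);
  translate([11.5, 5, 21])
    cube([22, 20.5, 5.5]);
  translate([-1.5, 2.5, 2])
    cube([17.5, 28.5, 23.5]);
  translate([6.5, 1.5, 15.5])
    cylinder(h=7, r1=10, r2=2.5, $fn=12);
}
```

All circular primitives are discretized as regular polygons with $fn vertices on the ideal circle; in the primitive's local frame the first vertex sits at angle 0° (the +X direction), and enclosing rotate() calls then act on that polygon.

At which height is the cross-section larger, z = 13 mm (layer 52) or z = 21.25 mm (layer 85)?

layer 52 (z = 13 mm)

Layer 52 (z = 13): the 11×19 cube contributes its full rectangle (area 209.00 mm²); the cube at (11.5, 5) is not intersected at this z (z outside [21, 26.5]); the 17.5×28.5 cube at (-1.5, 2.5) contributes its full rectangle (area 498.75 mm²); the cone at (6.5, 1.5) does not reach this height (z outside [15.5, 22.5]); Subtracting the remaining from the first: starting from the 11×19 cube (209.00 mm²), the 17.5×28.5 cube at (-1.5, 2.5) partially overlaps it — only the 181.50 mm² overlap (of its 498.75 mm²) is removed, clipping the outline — area = 27.50 mm². So its area = 27.50 mm². Layer 85 (z = 21.25): the cube (footprint 11×19) is included at this height (area 209.00 mm²); the 22×20.5 cube at (11.5, 5) contributes its full rectangle (area 451.00 mm²); the cube at (-1.5, 2.5) is present — its section is the full 17.5×28.5 rectangle (area 498.75 mm²); the cone at (6.5, 1.5) (r1=10→r2=2.5) has section circumradius 3.839 here — a regular 12-gon (area = (12/2)·3.839²·sin(360°/12) = 44.22 mm²); After the difference (first − rest): starting from the 11×19 cube (209.00 mm²), the 22×20.5 cube at (11.5, 5) misses the remaining region (no effect); the 17.5×28.5 cube at (-1.5, 2.5) partially overlaps it — only the 181.50 mm² overlap (of its 498.75 mm²) is removed, clipping the outline; the cone at (6.5, 1.5) partially overlaps it — only the 18.33 mm² overlap (of its 44.22 mm²) is removed, clipping the outline — area = 9.17 mm². So its area = 9.17 mm². Layer 52 is larger (27.50 vs 9.17 mm²).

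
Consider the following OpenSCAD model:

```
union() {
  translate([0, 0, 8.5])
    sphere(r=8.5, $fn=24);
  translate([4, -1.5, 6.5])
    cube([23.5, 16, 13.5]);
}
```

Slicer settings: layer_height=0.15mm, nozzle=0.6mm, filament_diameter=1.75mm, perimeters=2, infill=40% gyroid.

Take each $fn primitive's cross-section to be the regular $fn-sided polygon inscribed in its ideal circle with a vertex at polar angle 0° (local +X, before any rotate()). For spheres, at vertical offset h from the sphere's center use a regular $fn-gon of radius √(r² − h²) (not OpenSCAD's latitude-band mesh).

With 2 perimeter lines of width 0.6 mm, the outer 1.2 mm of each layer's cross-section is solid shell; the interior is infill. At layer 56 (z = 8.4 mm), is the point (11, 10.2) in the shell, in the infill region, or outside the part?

infill

At z = 8.4 mm: the sphere: section is a regular 24-gon, circumradius = √(r²−h²) = √(8.5²−0.1²) = 8.499; the 23.5×16 cube at (4, -1.5) contributes its full rectangle; Combining (union): the regions partially overlap (shared area 30.21 mm²), so overlapping operands fuse into one piece — 1 connected region. Overall, the cross-section is a single solid region. The nearest boundary edge runs (4.00, 14.50)→(27.50, 14.50); distance from the point to it = 4.30 mm. The point is inside the cross-section and 4.30 mm from the nearest boundary — more than the 1.2 mm shell width (2 × 0.6), so it's in the infill interior.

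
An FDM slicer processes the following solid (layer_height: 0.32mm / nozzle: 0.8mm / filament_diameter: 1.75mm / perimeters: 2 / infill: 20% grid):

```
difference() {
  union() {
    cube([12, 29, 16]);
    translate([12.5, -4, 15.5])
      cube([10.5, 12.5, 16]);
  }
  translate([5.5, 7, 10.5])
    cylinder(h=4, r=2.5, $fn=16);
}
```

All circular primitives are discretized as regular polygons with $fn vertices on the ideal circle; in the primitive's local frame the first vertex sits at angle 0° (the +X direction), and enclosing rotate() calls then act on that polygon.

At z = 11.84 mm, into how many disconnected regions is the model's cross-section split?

1

At z = 11.84 mm: the cube (footprint 12×29) is included at this height; the cube at (12.5, -4) does not reach this height (z outside [15.5, 31.5]); Combining (union): only the 12×29 cube is present, so the union is just that shape — 1 connected region; the r=2.5 cylinder at (5.5, 7) gives a regular 16-gon of circumradius 2.5 (constant along its height); Taking the first minus the rest: starting from the result so far, the r=2.5 cylinder at (5.5, 7) lies wholly inside it (removes its full 19.13 mm² and its 15.61 mm outline becomes a hole wall) — 1 connected region with 1 hole. The result has 1 disconnected region.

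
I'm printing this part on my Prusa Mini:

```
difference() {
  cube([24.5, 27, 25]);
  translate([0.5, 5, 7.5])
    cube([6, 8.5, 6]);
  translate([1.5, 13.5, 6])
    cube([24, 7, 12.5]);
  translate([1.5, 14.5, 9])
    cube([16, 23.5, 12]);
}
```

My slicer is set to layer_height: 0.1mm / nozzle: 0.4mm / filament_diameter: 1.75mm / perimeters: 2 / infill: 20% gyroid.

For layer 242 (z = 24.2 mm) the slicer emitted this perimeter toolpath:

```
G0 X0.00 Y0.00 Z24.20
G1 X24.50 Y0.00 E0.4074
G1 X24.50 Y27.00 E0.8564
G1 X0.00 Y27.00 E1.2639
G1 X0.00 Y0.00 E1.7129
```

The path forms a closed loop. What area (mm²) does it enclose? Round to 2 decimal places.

661.50 mm²

Apply the shoelace formula to the sequence of (X, Y) vertices; enclosed area = 661.50 mm².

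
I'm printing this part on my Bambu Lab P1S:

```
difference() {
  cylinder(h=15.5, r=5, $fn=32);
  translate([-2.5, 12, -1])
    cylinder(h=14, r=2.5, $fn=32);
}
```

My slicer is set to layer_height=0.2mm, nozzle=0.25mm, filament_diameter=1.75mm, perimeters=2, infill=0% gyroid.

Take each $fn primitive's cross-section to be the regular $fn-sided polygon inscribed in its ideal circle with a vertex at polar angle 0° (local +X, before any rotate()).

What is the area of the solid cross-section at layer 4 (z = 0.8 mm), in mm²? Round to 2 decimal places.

At z = 0.8 mm: the r=5 cylinder contributes a regular 32-gon of circumradius 5 (area = (32/2)·5.000²·sin(360°/32) = 78.04 mm²); the r=2.5 cylinder at (-2.5, 12) contributes a regular 32-gon of circumradius 2.5 (area = (32/2)·2.500²·sin(360°/32) = 19.51 mm²); Subtracting the remaining from the first: starting from the r=5 cylinder (78.04 mm²), the r=2.5 cylinder at (-2.5, 12) misses the remaining region (no effect) — area = 78.04 mm². Overall, the cross-section is a single solid region. Net area = 78.04 mm².

78.04 mm²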